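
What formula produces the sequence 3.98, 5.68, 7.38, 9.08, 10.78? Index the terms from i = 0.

Check differences: 5.68 - 3.98 = 1.7
7.38 - 5.68 = 1.7
Common difference d = 1.7.
First term a = 3.98.
Formula: S_i = 3.98 + 1.70*i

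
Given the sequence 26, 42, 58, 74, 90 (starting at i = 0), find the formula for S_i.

Check differences: 42 - 26 = 16
58 - 42 = 16
Common difference d = 16.
First term a = 26.
Formula: S_i = 26 + 16*i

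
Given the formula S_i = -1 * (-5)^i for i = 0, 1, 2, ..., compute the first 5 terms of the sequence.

This is a geometric sequence.
i=0: S_0 = -1 * (-5)^0 = -1
i=1: S_1 = -1 * (-5)^1 = 5
i=2: S_2 = -1 * (-5)^2 = -25
i=3: S_3 = -1 * (-5)^3 = 125
i=4: S_4 = -1 * (-5)^4 = -625
The first 5 terms are: [-1, 5, -25, 125, -625]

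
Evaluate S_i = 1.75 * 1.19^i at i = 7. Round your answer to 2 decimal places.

S_7 = 1.75 * 1.19^7 ≈ 1.75 * 3.3793 ≈ 5.91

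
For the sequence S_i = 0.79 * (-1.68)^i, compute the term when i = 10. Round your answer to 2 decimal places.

S_10 = 0.79 * (-1.68)^10 ≈ 0.79 * 179.0989 ≈ 141.49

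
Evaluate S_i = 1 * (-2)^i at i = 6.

S_6 = 1 * (-2)^6 = 1 * 64 = 64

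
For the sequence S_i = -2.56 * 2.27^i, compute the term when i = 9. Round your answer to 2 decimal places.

S_9 = -2.56 * 2.27^9 ≈ -2.56 * 1600.4154 ≈ -4097.06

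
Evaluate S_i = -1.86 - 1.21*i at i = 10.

S_10 = -1.86 + -1.21*10 = -1.86 + -12.1 = -13.96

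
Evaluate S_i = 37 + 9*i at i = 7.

S_7 = 37 + 9*7 = 37 + 63 = 100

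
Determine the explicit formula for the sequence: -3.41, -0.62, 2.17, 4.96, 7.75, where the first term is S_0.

Check differences: -0.62 - -3.41 = 2.79
2.17 - -0.62 = 2.79
Common difference d = 2.79.
First term a = -3.41.
Formula: S_i = -3.41 + 2.79*i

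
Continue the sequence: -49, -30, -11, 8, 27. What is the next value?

Differences: -30 - -49 = 19
This is an arithmetic sequence with common difference d = 19.
Next term = 27 + 19 = 46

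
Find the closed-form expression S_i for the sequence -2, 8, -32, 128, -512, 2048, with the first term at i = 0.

Check ratios: 8 / -2 = -4.0
Common ratio r = -4.
First term a = -2.
Formula: S_i = -2 * (-4)^i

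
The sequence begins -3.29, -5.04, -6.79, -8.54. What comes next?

Differences: -5.04 - -3.29 = -1.75
This is an arithmetic sequence with common difference d = -1.75.
Next term = -8.54 + -1.75 = -10.29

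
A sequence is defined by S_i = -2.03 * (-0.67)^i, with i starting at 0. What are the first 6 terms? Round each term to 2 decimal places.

This is a geometric sequence.
i=0: S_0 = -2.03 * (-0.67)^0 = -2.03
i=1: S_1 = -2.03 * (-0.67)^1 ≈ 1.36
i=2: S_2 = -2.03 * (-0.67)^2 ≈ -0.91
i=3: S_3 = -2.03 * (-0.67)^3 ≈ 0.61
i=4: S_4 = -2.03 * (-0.67)^4 ≈ -0.41
i=5: S_5 = -2.03 * (-0.67)^5 ≈ 0.27
The first 6 terms are: [-2.03, 1.36, -0.91, 0.61, -0.41, 0.27]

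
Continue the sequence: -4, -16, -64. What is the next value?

Ratios: -16 / -4 = 4.0
This is a geometric sequence with common ratio r = 4.
Next term = -64 * 4 = -256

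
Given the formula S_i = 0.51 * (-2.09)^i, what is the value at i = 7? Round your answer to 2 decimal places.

S_7 = 0.51 * (-2.09)^7 ≈ 0.51 * -174.1903 ≈ -88.84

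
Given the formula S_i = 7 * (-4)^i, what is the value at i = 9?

S_9 = 7 * (-4)^9 = 7 * -262144 = -1835008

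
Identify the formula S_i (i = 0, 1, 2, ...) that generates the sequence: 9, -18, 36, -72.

Check ratios: -18 / 9 = -2.0
Common ratio r = -2.
First term a = 9.
Formula: S_i = 9 * (-2)^i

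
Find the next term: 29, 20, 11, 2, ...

Differences: 20 - 29 = -9
This is an arithmetic sequence with common difference d = -9.
Next term = 2 + -9 = -7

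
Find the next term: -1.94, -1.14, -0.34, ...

Differences: -1.14 - -1.94 = 0.8
This is an arithmetic sequence with common difference d = 0.8.
Next term = -0.34 + 0.8 = 0.46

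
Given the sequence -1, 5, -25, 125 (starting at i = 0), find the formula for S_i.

Check ratios: 5 / -1 = -5.0
Common ratio r = -5.
First term a = -1.
Formula: S_i = -1 * (-5)^i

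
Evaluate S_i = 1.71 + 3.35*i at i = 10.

S_10 = 1.71 + 3.35*10 = 1.71 + 33.5 = 35.21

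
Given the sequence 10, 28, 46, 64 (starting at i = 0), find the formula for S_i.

Check differences: 28 - 10 = 18
46 - 28 = 18
Common difference d = 18.
First term a = 10.
Formula: S_i = 10 + 18*i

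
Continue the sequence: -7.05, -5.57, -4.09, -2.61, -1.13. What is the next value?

Differences: -5.57 - -7.05 = 1.48
This is an arithmetic sequence with common difference d = 1.48.
Next term = -1.13 + 1.48 = 0.35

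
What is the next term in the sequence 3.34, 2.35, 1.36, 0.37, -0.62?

Differences: 2.35 - 3.34 = -0.99
This is an arithmetic sequence with common difference d = -0.99.
Next term = -0.62 + -0.99 = -1.61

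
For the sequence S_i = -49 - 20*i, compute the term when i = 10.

S_10 = -49 + -20*10 = -49 + -200 = -249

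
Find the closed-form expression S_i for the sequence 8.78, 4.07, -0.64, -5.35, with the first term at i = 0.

Check differences: 4.07 - 8.78 = -4.71
-0.64 - 4.07 = -4.71
Common difference d = -4.71.
First term a = 8.78.
Formula: S_i = 8.78 - 4.71*i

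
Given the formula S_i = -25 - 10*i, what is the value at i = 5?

S_5 = -25 + -10*5 = -25 + -50 = -75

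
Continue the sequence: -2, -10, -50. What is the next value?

Ratios: -10 / -2 = 5.0
This is a geometric sequence with common ratio r = 5.
Next term = -50 * 5 = -250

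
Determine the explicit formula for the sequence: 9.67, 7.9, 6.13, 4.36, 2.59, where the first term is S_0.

Check differences: 7.9 - 9.67 = -1.77
6.13 - 7.9 = -1.77
Common difference d = -1.77.
First term a = 9.67.
Formula: S_i = 9.67 - 1.77*i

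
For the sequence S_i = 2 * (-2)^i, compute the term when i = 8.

S_8 = 2 * (-2)^8 = 2 * 256 = 512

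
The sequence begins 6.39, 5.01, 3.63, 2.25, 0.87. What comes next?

Differences: 5.01 - 6.39 = -1.38
This is an arithmetic sequence with common difference d = -1.38.
Next term = 0.87 + -1.38 = -0.51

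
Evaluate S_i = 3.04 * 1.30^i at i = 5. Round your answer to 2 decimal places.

S_5 = 3.04 * 1.3^5 ≈ 3.04 * 3.7129 ≈ 11.29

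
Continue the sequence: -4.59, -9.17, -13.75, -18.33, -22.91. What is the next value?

Differences: -9.17 - -4.59 = -4.58
This is an arithmetic sequence with common difference d = -4.58.
Next term = -22.91 + -4.58 = -27.49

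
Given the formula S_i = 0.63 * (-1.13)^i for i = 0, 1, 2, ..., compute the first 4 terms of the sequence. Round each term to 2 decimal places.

This is a geometric sequence.
i=0: S_0 = 0.63 * (-1.13)^0 = 0.63
i=1: S_1 = 0.63 * (-1.13)^1 ≈ -0.71
i=2: S_2 = 0.63 * (-1.13)^2 ≈ 0.8
i=3: S_3 = 0.63 * (-1.13)^3 ≈ -0.91
The first 4 terms are: [0.63, -0.71, 0.8, -0.91]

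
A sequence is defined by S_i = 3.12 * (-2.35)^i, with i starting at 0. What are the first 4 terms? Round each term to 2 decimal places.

This is a geometric sequence.
i=0: S_0 = 3.12 * (-2.35)^0 = 3.12
i=1: S_1 = 3.12 * (-2.35)^1 ≈ -7.33
i=2: S_2 = 3.12 * (-2.35)^2 ≈ 17.23
i=3: S_3 = 3.12 * (-2.35)^3 ≈ -40.49
The first 4 terms are: [3.12, -7.33, 17.23, -40.49]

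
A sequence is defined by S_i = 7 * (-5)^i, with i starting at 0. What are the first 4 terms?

This is a geometric sequence.
i=0: S_0 = 7 * (-5)^0 = 7
i=1: S_1 = 7 * (-5)^1 = -35
i=2: S_2 = 7 * (-5)^2 = 175
i=3: S_3 = 7 * (-5)^3 = -875
The first 4 terms are: [7, -35, 175, -875]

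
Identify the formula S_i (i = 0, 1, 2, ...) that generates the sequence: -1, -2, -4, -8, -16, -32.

Check ratios: -2 / -1 = 2.0
Common ratio r = 2.
First term a = -1.
Formula: S_i = -1 * 2^i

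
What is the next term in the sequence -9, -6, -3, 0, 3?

Differences: -6 - -9 = 3
This is an arithmetic sequence with common difference d = 3.
Next term = 3 + 3 = 6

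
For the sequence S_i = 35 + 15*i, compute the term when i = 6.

S_6 = 35 + 15*6 = 35 + 90 = 125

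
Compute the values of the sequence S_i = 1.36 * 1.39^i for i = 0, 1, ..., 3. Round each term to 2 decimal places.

This is a geometric sequence.
i=0: S_0 = 1.36 * 1.39^0 = 1.36
i=1: S_1 = 1.36 * 1.39^1 ≈ 1.89
i=2: S_2 = 1.36 * 1.39^2 ≈ 2.63
i=3: S_3 = 1.36 * 1.39^3 ≈ 3.65
The first 4 terms are: [1.36, 1.89, 2.63, 3.65]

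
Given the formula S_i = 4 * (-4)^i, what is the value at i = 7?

S_7 = 4 * (-4)^7 = 4 * -16384 = -65536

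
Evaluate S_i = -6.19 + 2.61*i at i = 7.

S_7 = -6.19 + 2.61*7 = -6.19 + 18.27 = 12.08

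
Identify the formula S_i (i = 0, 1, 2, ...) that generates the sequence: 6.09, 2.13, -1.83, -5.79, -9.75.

Check differences: 2.13 - 6.09 = -3.96
-1.83 - 2.13 = -3.96
Common difference d = -3.96.
First term a = 6.09.
Formula: S_i = 6.09 - 3.96*i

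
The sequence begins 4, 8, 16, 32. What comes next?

Ratios: 8 / 4 = 2.0
This is a geometric sequence with common ratio r = 2.
Next term = 32 * 2 = 64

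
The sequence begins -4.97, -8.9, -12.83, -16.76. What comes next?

Differences: -8.9 - -4.97 = -3.93
This is an arithmetic sequence with common difference d = -3.93.
Next term = -16.76 + -3.93 = -20.69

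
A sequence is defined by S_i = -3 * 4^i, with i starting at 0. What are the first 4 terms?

This is a geometric sequence.
i=0: S_0 = -3 * 4^0 = -3
i=1: S_1 = -3 * 4^1 = -12
i=2: S_2 = -3 * 4^2 = -48
i=3: S_3 = -3 * 4^3 = -192
The first 4 terms are: [-3, -12, -48, -192]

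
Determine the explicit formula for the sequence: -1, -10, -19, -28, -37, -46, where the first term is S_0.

Check differences: -10 - -1 = -9
-19 - -10 = -9
Common difference d = -9.
First term a = -1.
Formula: S_i = -1 - 9*i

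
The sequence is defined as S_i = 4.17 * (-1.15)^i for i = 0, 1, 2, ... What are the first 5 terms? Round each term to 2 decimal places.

This is a geometric sequence.
i=0: S_0 = 4.17 * (-1.15)^0 = 4.17
i=1: S_1 = 4.17 * (-1.15)^1 ≈ -4.8
i=2: S_2 = 4.17 * (-1.15)^2 ≈ 5.51
i=3: S_3 = 4.17 * (-1.15)^3 ≈ -6.34
i=4: S_4 = 4.17 * (-1.15)^4 ≈ 7.29
The first 5 terms are: [4.17, -4.8, 5.51, -6.34, 7.29]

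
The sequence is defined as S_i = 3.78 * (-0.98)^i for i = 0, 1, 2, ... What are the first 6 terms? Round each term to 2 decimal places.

This is a geometric sequence.
i=0: S_0 = 3.78 * (-0.98)^0 = 3.78
i=1: S_1 = 3.78 * (-0.98)^1 ≈ -3.7
i=2: S_2 = 3.78 * (-0.98)^2 ≈ 3.63
i=3: S_3 = 3.78 * (-0.98)^3 ≈ -3.56
i=4: S_4 = 3.78 * (-0.98)^4 ≈ 3.49
i=5: S_5 = 3.78 * (-0.98)^5 ≈ -3.42
The first 6 terms are: [3.78, -3.7, 3.63, -3.56, 3.49, -3.42]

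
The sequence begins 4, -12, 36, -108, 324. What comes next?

Ratios: -12 / 4 = -3.0
This is a geometric sequence with common ratio r = -3.
Next term = 324 * -3 = -972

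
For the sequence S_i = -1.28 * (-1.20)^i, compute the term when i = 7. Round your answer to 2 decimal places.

S_7 = -1.28 * (-1.2)^7 ≈ -1.28 * -3.5832 ≈ 4.59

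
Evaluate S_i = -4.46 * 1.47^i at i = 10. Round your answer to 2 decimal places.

S_10 = -4.46 * 1.47^10 ≈ -4.46 * 47.1165 ≈ -210.14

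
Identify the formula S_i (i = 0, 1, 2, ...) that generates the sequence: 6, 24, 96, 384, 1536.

Check ratios: 24 / 6 = 4.0
Common ratio r = 4.
First term a = 6.
Formula: S_i = 6 * 4^i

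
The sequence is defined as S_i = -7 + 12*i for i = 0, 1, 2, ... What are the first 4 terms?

This is an arithmetic sequence.
i=0: S_0 = -7 + 12*0 = -7
i=1: S_1 = -7 + 12*1 = 5
i=2: S_2 = -7 + 12*2 = 17
i=3: S_3 = -7 + 12*3 = 29
The first 4 terms are: [-7, 5, 17, 29]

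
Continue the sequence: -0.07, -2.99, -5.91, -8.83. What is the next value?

Differences: -2.99 - -0.07 = -2.92
This is an arithmetic sequence with common difference d = -2.92.
Next term = -8.83 + -2.92 = -11.75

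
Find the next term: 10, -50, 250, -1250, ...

Ratios: -50 / 10 = -5.0
This is a geometric sequence with common ratio r = -5.
Next term = -1250 * -5 = 6250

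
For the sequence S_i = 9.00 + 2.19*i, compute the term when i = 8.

S_8 = 9.0 + 2.19*8 = 9.0 + 17.52 = 26.52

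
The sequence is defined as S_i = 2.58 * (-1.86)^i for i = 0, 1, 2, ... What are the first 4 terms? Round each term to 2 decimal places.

This is a geometric sequence.
i=0: S_0 = 2.58 * (-1.86)^0 = 2.58
i=1: S_1 = 2.58 * (-1.86)^1 ≈ -4.8
i=2: S_2 = 2.58 * (-1.86)^2 ≈ 8.93
i=3: S_3 = 2.58 * (-1.86)^3 ≈ -16.6
The first 4 terms are: [2.58, -4.8, 8.93, -16.6]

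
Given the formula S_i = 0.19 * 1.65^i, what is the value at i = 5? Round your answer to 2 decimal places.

S_5 = 0.19 * 1.65^5 ≈ 0.19 * 12.2298 ≈ 2.32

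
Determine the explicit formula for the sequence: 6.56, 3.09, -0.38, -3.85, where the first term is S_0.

Check differences: 3.09 - 6.56 = -3.47
-0.38 - 3.09 = -3.47
Common difference d = -3.47.
First term a = 6.56.
Formula: S_i = 6.56 - 3.47*i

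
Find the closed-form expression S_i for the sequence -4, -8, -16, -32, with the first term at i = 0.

Check ratios: -8 / -4 = 2.0
Common ratio r = 2.
First term a = -4.
Formula: S_i = -4 * 2^i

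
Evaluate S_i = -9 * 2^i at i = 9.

S_9 = -9 * 2^9 = -9 * 512 = -4608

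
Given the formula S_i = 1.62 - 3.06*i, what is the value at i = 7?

S_7 = 1.62 + -3.06*7 = 1.62 + -21.42 = -19.8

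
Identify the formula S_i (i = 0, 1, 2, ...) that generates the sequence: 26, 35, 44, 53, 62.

Check differences: 35 - 26 = 9
44 - 35 = 9
Common difference d = 9.
First term a = 26.
Formula: S_i = 26 + 9*i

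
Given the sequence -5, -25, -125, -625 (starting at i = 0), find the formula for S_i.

Check ratios: -25 / -5 = 5.0
Common ratio r = 5.
First term a = -5.
Formula: S_i = -5 * 5^i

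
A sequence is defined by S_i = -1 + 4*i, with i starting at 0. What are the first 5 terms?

This is an arithmetic sequence.
i=0: S_0 = -1 + 4*0 = -1
i=1: S_1 = -1 + 4*1 = 3
i=2: S_2 = -1 + 4*2 = 7
i=3: S_3 = -1 + 4*3 = 11
i=4: S_4 = -1 + 4*4 = 15
The first 5 terms are: [-1, 3, 7, 11, 15]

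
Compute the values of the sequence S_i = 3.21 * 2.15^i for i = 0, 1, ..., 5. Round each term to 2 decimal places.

This is a geometric sequence.
i=0: S_0 = 3.21 * 2.15^0 = 3.21
i=1: S_1 = 3.21 * 2.15^1 ≈ 6.9
i=2: S_2 = 3.21 * 2.15^2 ≈ 14.84
i=3: S_3 = 3.21 * 2.15^3 ≈ 31.9
i=4: S_4 = 3.21 * 2.15^4 ≈ 68.59
i=5: S_5 = 3.21 * 2.15^5 ≈ 147.47
The first 6 terms are: [3.21, 6.9, 14.84, 31.9, 68.59, 147.47]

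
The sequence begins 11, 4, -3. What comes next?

Differences: 4 - 11 = -7
This is an arithmetic sequence with common difference d = -7.
Next term = -3 + -7 = -10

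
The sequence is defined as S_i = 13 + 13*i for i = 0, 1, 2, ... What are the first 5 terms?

This is an arithmetic sequence.
i=0: S_0 = 13 + 13*0 = 13
i=1: S_1 = 13 + 13*1 = 26
i=2: S_2 = 13 + 13*2 = 39
i=3: S_3 = 13 + 13*3 = 52
i=4: S_4 = 13 + 13*4 = 65
The first 5 terms are: [13, 26, 39, 52, 65]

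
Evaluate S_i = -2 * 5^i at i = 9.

S_9 = -2 * 5^9 = -2 * 1953125 = -3906250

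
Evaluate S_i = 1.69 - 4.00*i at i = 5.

S_5 = 1.69 + -4.0*5 = 1.69 + -20.0 = -18.31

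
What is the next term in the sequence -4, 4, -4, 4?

Ratios: 4 / -4 = -1.0
This is a geometric sequence with common ratio r = -1.
Next term = 4 * -1 = -4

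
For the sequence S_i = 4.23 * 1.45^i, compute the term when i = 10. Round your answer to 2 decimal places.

S_10 = 4.23 * 1.45^10 ≈ 4.23 * 41.0847 ≈ 173.79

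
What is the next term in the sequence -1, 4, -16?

Ratios: 4 / -1 = -4.0
This is a geometric sequence with common ratio r = -4.
Next term = -16 * -4 = 64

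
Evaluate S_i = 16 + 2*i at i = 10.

S_10 = 16 + 2*10 = 16 + 20 = 36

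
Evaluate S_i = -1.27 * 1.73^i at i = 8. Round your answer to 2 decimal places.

S_8 = -1.27 * 1.73^8 ≈ -1.27 * 80.2359 ≈ -101.9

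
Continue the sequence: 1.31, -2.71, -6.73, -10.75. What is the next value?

Differences: -2.71 - 1.31 = -4.02
This is an arithmetic sequence with common difference d = -4.02.
Next term = -10.75 + -4.02 = -14.77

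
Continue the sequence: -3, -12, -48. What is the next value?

Ratios: -12 / -3 = 4.0
This is a geometric sequence with common ratio r = 4.
Next term = -48 * 4 = -192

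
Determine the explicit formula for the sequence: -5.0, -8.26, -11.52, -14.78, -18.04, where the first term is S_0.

Check differences: -8.26 - -5.0 = -3.26
-11.52 - -8.26 = -3.26
Common difference d = -3.26.
First term a = -5.0.
Formula: S_i = -5.00 - 3.26*i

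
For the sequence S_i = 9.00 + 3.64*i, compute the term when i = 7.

S_7 = 9.0 + 3.64*7 = 9.0 + 25.48 = 34.48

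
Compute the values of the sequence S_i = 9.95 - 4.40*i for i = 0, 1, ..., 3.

This is an arithmetic sequence.
i=0: S_0 = 9.95 + -4.4*0 = 9.95
i=1: S_1 = 9.95 + -4.4*1 = 5.55
i=2: S_2 = 9.95 + -4.4*2 = 1.15
i=3: S_3 = 9.95 + -4.4*3 = -3.25
The first 4 terms are: [9.95, 5.55, 1.15, -3.25]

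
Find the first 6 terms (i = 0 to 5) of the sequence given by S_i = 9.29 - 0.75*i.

This is an arithmetic sequence.
i=0: S_0 = 9.29 + -0.75*0 = 9.29
i=1: S_1 = 9.29 + -0.75*1 = 8.54
i=2: S_2 = 9.29 + -0.75*2 = 7.79
i=3: S_3 = 9.29 + -0.75*3 = 7.04
i=4: S_4 = 9.29 + -0.75*4 = 6.29
i=5: S_5 = 9.29 + -0.75*5 = 5.54
The first 6 terms are: [9.29, 8.54, 7.79, 7.04, 6.29, 5.54]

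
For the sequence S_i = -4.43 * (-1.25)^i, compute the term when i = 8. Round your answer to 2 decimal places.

S_8 = -4.43 * (-1.25)^8 ≈ -4.43 * 5.96046 ≈ -26.4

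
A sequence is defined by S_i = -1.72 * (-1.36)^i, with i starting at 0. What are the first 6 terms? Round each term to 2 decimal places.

This is a geometric sequence.
i=0: S_0 = -1.72 * (-1.36)^0 = -1.72
i=1: S_1 = -1.72 * (-1.36)^1 ≈ 2.34
i=2: S_2 = -1.72 * (-1.36)^2 ≈ -3.18
i=3: S_3 = -1.72 * (-1.36)^3 ≈ 4.33
i=4: S_4 = -1.72 * (-1.36)^4 ≈ -5.88
i=5: S_5 = -1.72 * (-1.36)^5 ≈ 8.0
The first 6 terms are: [-1.72, 2.34, -3.18, 4.33, -5.88, 8.0]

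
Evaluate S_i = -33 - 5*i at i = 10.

S_10 = -33 + -5*10 = -33 + -50 = -83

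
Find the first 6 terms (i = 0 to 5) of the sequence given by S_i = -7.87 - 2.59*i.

This is an arithmetic sequence.
i=0: S_0 = -7.87 + -2.59*0 = -7.87
i=1: S_1 = -7.87 + -2.59*1 = -10.46
i=2: S_2 = -7.87 + -2.59*2 = -13.05
i=3: S_3 = -7.87 + -2.59*3 = -15.64
i=4: S_4 = -7.87 + -2.59*4 = -18.23
i=5: S_5 = -7.87 + -2.59*5 = -20.82
The first 6 terms are: [-7.87, -10.46, -13.05, -15.64, -18.23, -20.82]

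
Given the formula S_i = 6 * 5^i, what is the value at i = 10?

S_10 = 6 * 5^10 = 6 * 9765625 = 58593750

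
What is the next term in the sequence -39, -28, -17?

Differences: -28 - -39 = 11
This is an arithmetic sequence with common difference d = 11.
Next term = -17 + 11 = -6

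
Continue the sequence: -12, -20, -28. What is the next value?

Differences: -20 - -12 = -8
This is an arithmetic sequence with common difference d = -8.
Next term = -28 + -8 = -36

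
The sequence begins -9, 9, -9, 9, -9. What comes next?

Ratios: 9 / -9 = -1.0
This is a geometric sequence with common ratio r = -1.
Next term = -9 * -1 = 9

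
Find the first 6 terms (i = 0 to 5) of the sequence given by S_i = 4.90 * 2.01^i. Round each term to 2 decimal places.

This is a geometric sequence.
i=0: S_0 = 4.9 * 2.01^0 = 4.9
i=1: S_1 = 4.9 * 2.01^1 ≈ 9.85
i=2: S_2 = 4.9 * 2.01^2 ≈ 19.8
i=3: S_3 = 4.9 * 2.01^3 ≈ 39.79
i=4: S_4 = 4.9 * 2.01^4 ≈ 79.98
i=5: S_5 = 4.9 * 2.01^5 ≈ 160.76
The first 6 terms are: [4.9, 9.85, 19.8, 39.79, 79.98, 160.76]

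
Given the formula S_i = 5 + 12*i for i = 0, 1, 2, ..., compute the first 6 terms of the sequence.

This is an arithmetic sequence.
i=0: S_0 = 5 + 12*0 = 5
i=1: S_1 = 5 + 12*1 = 17
i=2: S_2 = 5 + 12*2 = 29
i=3: S_3 = 5 + 12*3 = 41
i=4: S_4 = 5 + 12*4 = 53
i=5: S_5 = 5 + 12*5 = 65
The first 6 terms are: [5, 17, 29, 41, 53, 65]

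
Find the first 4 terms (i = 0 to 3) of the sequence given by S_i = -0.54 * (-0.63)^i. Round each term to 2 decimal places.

This is a geometric sequence.
i=0: S_0 = -0.54 * (-0.63)^0 = -0.54
i=1: S_1 = -0.54 * (-0.63)^1 ≈ 0.34
i=2: S_2 = -0.54 * (-0.63)^2 ≈ -0.21
i=3: S_3 = -0.54 * (-0.63)^3 ≈ 0.14
The first 4 terms are: [-0.54, 0.34, -0.21, 0.14]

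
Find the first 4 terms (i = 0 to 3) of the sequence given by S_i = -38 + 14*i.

This is an arithmetic sequence.
i=0: S_0 = -38 + 14*0 = -38
i=1: S_1 = -38 + 14*1 = -24
i=2: S_2 = -38 + 14*2 = -10
i=3: S_3 = -38 + 14*3 = 4
The first 4 terms are: [-38, -24, -10, 4]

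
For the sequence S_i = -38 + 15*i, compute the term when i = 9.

S_9 = -38 + 15*9 = -38 + 135 = 97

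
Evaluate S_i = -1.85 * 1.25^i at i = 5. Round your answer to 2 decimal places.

S_5 = -1.85 * 1.25^5 ≈ -1.85 * 3.0518 ≈ -5.65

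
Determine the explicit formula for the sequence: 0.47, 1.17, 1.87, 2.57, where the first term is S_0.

Check differences: 1.17 - 0.47 = 0.7
1.87 - 1.17 = 0.7
Common difference d = 0.7.
First term a = 0.47.
Formula: S_i = 0.47 + 0.70*i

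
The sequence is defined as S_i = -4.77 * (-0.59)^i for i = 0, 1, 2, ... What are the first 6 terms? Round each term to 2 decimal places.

This is a geometric sequence.
i=0: S_0 = -4.77 * (-0.59)^0 = -4.77
i=1: S_1 = -4.77 * (-0.59)^1 ≈ 2.81
i=2: S_2 = -4.77 * (-0.59)^2 ≈ -1.66
i=3: S_3 = -4.77 * (-0.59)^3 ≈ 0.98
i=4: S_4 = -4.77 * (-0.59)^4 ≈ -0.58
i=5: S_5 = -4.77 * (-0.59)^5 ≈ 0.34
The first 6 terms are: [-4.77, 2.81, -1.66, 0.98, -0.58, 0.34]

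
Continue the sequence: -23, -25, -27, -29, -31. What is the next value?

Differences: -25 - -23 = -2
This is an arithmetic sequence with common difference d = -2.
Next term = -31 + -2 = -33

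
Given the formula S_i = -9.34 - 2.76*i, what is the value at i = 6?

S_6 = -9.34 + -2.76*6 = -9.34 + -16.56 = -25.9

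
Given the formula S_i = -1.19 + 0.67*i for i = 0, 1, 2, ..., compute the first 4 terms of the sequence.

This is an arithmetic sequence.
i=0: S_0 = -1.19 + 0.67*0 = -1.19
i=1: S_1 = -1.19 + 0.67*1 = -0.52
i=2: S_2 = -1.19 + 0.67*2 = 0.15
i=3: S_3 = -1.19 + 0.67*3 = 0.82
The first 4 terms are: [-1.19, -0.52, 0.15, 0.82]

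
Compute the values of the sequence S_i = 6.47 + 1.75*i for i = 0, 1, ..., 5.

This is an arithmetic sequence.
i=0: S_0 = 6.47 + 1.75*0 = 6.47
i=1: S_1 = 6.47 + 1.75*1 = 8.22
i=2: S_2 = 6.47 + 1.75*2 = 9.97
i=3: S_3 = 6.47 + 1.75*3 = 11.72
i=4: S_4 = 6.47 + 1.75*4 = 13.47
i=5: S_5 = 6.47 + 1.75*5 = 15.22
The first 6 terms are: [6.47, 8.22, 9.97, 11.72, 13.47, 15.22]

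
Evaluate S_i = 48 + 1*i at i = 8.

S_8 = 48 + 1*8 = 48 + 8 = 56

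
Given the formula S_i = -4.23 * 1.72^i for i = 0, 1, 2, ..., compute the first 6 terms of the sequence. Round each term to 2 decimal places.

This is a geometric sequence.
i=0: S_0 = -4.23 * 1.72^0 = -4.23
i=1: S_1 = -4.23 * 1.72^1 ≈ -7.28
i=2: S_2 = -4.23 * 1.72^2 ≈ -12.51
i=3: S_3 = -4.23 * 1.72^3 ≈ -21.52
i=4: S_4 = -4.23 * 1.72^4 ≈ -37.02
i=5: S_5 = -4.23 * 1.72^5 ≈ -63.68
The first 6 terms are: [-4.23, -7.28, -12.51, -21.52, -37.02, -63.68]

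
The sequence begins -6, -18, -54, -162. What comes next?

Ratios: -18 / -6 = 3.0
This is a geometric sequence with common ratio r = 3.
Next term = -162 * 3 = -486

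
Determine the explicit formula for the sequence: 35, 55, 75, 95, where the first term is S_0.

Check differences: 55 - 35 = 20
75 - 55 = 20
Common difference d = 20.
First term a = 35.
Formula: S_i = 35 + 20*i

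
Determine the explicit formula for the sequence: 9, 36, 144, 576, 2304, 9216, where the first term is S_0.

Check ratios: 36 / 9 = 4.0
Common ratio r = 4.
First term a = 9.
Formula: S_i = 9 * 4^i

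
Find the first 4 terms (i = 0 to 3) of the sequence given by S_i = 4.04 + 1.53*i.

This is an arithmetic sequence.
i=0: S_0 = 4.04 + 1.53*0 = 4.04
i=1: S_1 = 4.04 + 1.53*1 = 5.57
i=2: S_2 = 4.04 + 1.53*2 = 7.1
i=3: S_3 = 4.04 + 1.53*3 = 8.63
The first 4 terms are: [4.04, 5.57, 7.1, 8.63]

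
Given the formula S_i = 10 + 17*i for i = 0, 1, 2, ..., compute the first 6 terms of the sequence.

This is an arithmetic sequence.
i=0: S_0 = 10 + 17*0 = 10
i=1: S_1 = 10 + 17*1 = 27
i=2: S_2 = 10 + 17*2 = 44
i=3: S_3 = 10 + 17*3 = 61
i=4: S_4 = 10 + 17*4 = 78
i=5: S_5 = 10 + 17*5 = 95
The first 6 terms are: [10, 27, 44, 61, 78, 95]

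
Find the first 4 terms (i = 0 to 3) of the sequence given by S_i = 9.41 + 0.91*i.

This is an arithmetic sequence.
i=0: S_0 = 9.41 + 0.91*0 = 9.41
i=1: S_1 = 9.41 + 0.91*1 = 10.32
i=2: S_2 = 9.41 + 0.91*2 = 11.23
i=3: S_3 = 9.41 + 0.91*3 = 12.14
The first 4 terms are: [9.41, 10.32, 11.23, 12.14]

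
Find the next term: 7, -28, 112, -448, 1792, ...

Ratios: -28 / 7 = -4.0
This is a geometric sequence with common ratio r = -4.
Next term = 1792 * -4 = -7168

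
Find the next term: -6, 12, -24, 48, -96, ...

Ratios: 12 / -6 = -2.0
This is a geometric sequence with common ratio r = -2.
Next term = -96 * -2 = 192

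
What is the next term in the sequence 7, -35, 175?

Ratios: -35 / 7 = -5.0
This is a geometric sequence with common ratio r = -5.
Next term = 175 * -5 = -875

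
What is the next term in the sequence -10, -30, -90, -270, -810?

Ratios: -30 / -10 = 3.0
This is a geometric sequence with common ratio r = 3.
Next term = -810 * 3 = -2430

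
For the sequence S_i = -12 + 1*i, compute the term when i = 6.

S_6 = -12 + 1*6 = -12 + 6 = -6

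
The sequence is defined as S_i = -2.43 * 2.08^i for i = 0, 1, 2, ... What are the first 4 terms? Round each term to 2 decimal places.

This is a geometric sequence.
i=0: S_0 = -2.43 * 2.08^0 = -2.43
i=1: S_1 = -2.43 * 2.08^1 ≈ -5.05
i=2: S_2 = -2.43 * 2.08^2 ≈ -10.51
i=3: S_3 = -2.43 * 2.08^3 ≈ -21.87
The first 4 terms are: [-2.43, -5.05, -10.51, -21.87]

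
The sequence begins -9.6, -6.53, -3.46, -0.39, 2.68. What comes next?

Differences: -6.53 - -9.6 = 3.07
This is an arithmetic sequence with common difference d = 3.07.
Next term = 2.68 + 3.07 = 5.75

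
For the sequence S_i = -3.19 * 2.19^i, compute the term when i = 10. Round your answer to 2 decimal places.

S_10 = -3.19 * 2.19^10 ≈ -3.19 * 2537.7051 ≈ -8095.28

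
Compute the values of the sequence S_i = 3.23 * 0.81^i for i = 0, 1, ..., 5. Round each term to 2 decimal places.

This is a geometric sequence.
i=0: S_0 = 3.23 * 0.81^0 = 3.23
i=1: S_1 = 3.23 * 0.81^1 ≈ 2.62
i=2: S_2 = 3.23 * 0.81^2 ≈ 2.12
i=3: S_3 = 3.23 * 0.81^3 ≈ 1.72
i=4: S_4 = 3.23 * 0.81^4 ≈ 1.39
i=5: S_5 = 3.23 * 0.81^5 ≈ 1.13
The first 6 terms are: [3.23, 2.62, 2.12, 1.72, 1.39, 1.13]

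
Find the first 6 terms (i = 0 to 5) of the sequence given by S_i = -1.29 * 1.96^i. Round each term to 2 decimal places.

This is a geometric sequence.
i=0: S_0 = -1.29 * 1.96^0 = -1.29
i=1: S_1 = -1.29 * 1.96^1 ≈ -2.53
i=2: S_2 = -1.29 * 1.96^2 ≈ -4.96
i=3: S_3 = -1.29 * 1.96^3 ≈ -9.71
i=4: S_4 = -1.29 * 1.96^4 ≈ -19.04
i=5: S_5 = -1.29 * 1.96^5 ≈ -37.31
The first 6 terms are: [-1.29, -2.53, -4.96, -9.71, -19.04, -37.31]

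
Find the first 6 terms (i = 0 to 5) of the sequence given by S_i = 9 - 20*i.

This is an arithmetic sequence.
i=0: S_0 = 9 + -20*0 = 9
i=1: S_1 = 9 + -20*1 = -11
i=2: S_2 = 9 + -20*2 = -31
i=3: S_3 = 9 + -20*3 = -51
i=4: S_4 = 9 + -20*4 = -71
i=5: S_5 = 9 + -20*5 = -91
The first 6 terms are: [9, -11, -31, -51, -71, -91]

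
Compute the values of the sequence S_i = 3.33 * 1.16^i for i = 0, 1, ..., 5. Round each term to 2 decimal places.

This is a geometric sequence.
i=0: S_0 = 3.33 * 1.16^0 = 3.33
i=1: S_1 = 3.33 * 1.16^1 ≈ 3.86
i=2: S_2 = 3.33 * 1.16^2 ≈ 4.48
i=3: S_3 = 3.33 * 1.16^3 ≈ 5.2
i=4: S_4 = 3.33 * 1.16^4 ≈ 6.03
i=5: S_5 = 3.33 * 1.16^5 ≈ 6.99
The first 6 terms are: [3.33, 3.86, 4.48, 5.2, 6.03, 6.99]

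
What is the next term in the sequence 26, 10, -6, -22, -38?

Differences: 10 - 26 = -16
This is an arithmetic sequence with common difference d = -16.
Next term = -38 + -16 = -54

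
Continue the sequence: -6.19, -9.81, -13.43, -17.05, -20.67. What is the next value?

Differences: -9.81 - -6.19 = -3.62
This is an arithmetic sequence with common difference d = -3.62.
Next term = -20.67 + -3.62 = -24.29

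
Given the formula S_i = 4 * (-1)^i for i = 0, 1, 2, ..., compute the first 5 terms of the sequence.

This is a geometric sequence.
i=0: S_0 = 4 * (-1)^0 = 4
i=1: S_1 = 4 * (-1)^1 = -4
i=2: S_2 = 4 * (-1)^2 = 4
i=3: S_3 = 4 * (-1)^3 = -4
i=4: S_4 = 4 * (-1)^4 = 4
The first 5 terms are: [4, -4, 4, -4, 4]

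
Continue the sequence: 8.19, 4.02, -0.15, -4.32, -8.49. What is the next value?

Differences: 4.02 - 8.19 = -4.17
This is an arithmetic sequence with common difference d = -4.17.
Next term = -8.49 + -4.17 = -12.66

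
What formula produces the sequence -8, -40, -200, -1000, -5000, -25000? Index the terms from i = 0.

Check ratios: -40 / -8 = 5.0
Common ratio r = 5.
First term a = -8.
Formula: S_i = -8 * 5^i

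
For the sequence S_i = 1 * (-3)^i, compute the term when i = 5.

S_5 = 1 * (-3)^5 = 1 * -243 = -243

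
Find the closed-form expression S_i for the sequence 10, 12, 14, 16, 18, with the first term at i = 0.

Check differences: 12 - 10 = 2
14 - 12 = 2
Common difference d = 2.
First term a = 10.
Formula: S_i = 10 + 2*i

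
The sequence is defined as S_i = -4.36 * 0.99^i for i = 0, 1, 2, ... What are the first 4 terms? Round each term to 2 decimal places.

This is a geometric sequence.
i=0: S_0 = -4.36 * 0.99^0 = -4.36
i=1: S_1 = -4.36 * 0.99^1 ≈ -4.32
i=2: S_2 = -4.36 * 0.99^2 ≈ -4.27
i=3: S_3 = -4.36 * 0.99^3 ≈ -4.23
The first 4 terms are: [-4.36, -4.32, -4.27, -4.23]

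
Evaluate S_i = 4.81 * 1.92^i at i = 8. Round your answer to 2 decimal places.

S_8 = 4.81 * 1.92^8 ≈ 4.81 * 184.6757 ≈ 888.29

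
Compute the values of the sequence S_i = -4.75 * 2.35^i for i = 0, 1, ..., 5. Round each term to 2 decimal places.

This is a geometric sequence.
i=0: S_0 = -4.75 * 2.35^0 = -4.75
i=1: S_1 = -4.75 * 2.35^1 ≈ -11.16
i=2: S_2 = -4.75 * 2.35^2 ≈ -26.23
i=3: S_3 = -4.75 * 2.35^3 ≈ -61.64
i=4: S_4 = -4.75 * 2.35^4 ≈ -144.87
i=5: S_5 = -4.75 * 2.35^5 ≈ -340.43
The first 6 terms are: [-4.75, -11.16, -26.23, -61.64, -144.87, -340.43]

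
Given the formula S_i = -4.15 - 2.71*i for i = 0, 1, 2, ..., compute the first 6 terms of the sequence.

This is an arithmetic sequence.
i=0: S_0 = -4.15 + -2.71*0 = -4.15
i=1: S_1 = -4.15 + -2.71*1 = -6.86
i=2: S_2 = -4.15 + -2.71*2 = -9.57
i=3: S_3 = -4.15 + -2.71*3 = -12.28
i=4: S_4 = -4.15 + -2.71*4 = -14.99
i=5: S_5 = -4.15 + -2.71*5 = -17.7
The first 6 terms are: [-4.15, -6.86, -9.57, -12.28, -14.99, -17.7]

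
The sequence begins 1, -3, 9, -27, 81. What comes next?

Ratios: -3 / 1 = -3.0
This is a geometric sequence with common ratio r = -3.
Next term = 81 * -3 = -243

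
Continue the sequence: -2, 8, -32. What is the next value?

Ratios: 8 / -2 = -4.0
This is a geometric sequence with common ratio r = -4.
Next term = -32 * -4 = 128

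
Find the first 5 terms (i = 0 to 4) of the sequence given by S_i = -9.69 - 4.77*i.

This is an arithmetic sequence.
i=0: S_0 = -9.69 + -4.77*0 = -9.69
i=1: S_1 = -9.69 + -4.77*1 = -14.46
i=2: S_2 = -9.69 + -4.77*2 = -19.23
i=3: S_3 = -9.69 + -4.77*3 = -24.0
i=4: S_4 = -9.69 + -4.77*4 = -28.77
The first 5 terms are: [-9.69, -14.46, -19.23, -24.0, -28.77]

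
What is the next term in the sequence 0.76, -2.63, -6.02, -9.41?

Differences: -2.63 - 0.76 = -3.39
This is an arithmetic sequence with common difference d = -3.39.
Next term = -9.41 + -3.39 = -12.8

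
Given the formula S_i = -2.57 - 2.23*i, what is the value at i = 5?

S_5 = -2.57 + -2.23*5 = -2.57 + -11.15 = -13.72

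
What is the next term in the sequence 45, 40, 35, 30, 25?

Differences: 40 - 45 = -5
This is an arithmetic sequence with common difference d = -5.
Next term = 25 + -5 = 20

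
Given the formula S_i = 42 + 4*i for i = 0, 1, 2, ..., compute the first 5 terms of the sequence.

This is an arithmetic sequence.
i=0: S_0 = 42 + 4*0 = 42
i=1: S_1 = 42 + 4*1 = 46
i=2: S_2 = 42 + 4*2 = 50
i=3: S_3 = 42 + 4*3 = 54
i=4: S_4 = 42 + 4*4 = 58
The first 5 terms are: [42, 46, 50, 54, 58]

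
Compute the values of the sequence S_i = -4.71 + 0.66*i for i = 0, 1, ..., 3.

This is an arithmetic sequence.
i=0: S_0 = -4.71 + 0.66*0 = -4.71
i=1: S_1 = -4.71 + 0.66*1 = -4.05
i=2: S_2 = -4.71 + 0.66*2 = -3.39
i=3: S_3 = -4.71 + 0.66*3 = -2.73
The first 4 terms are: [-4.71, -4.05, -3.39, -2.73]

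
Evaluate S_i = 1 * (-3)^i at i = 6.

S_6 = 1 * (-3)^6 = 1 * 729 = 729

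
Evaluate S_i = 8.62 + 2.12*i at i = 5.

S_5 = 8.62 + 2.12*5 = 8.62 + 10.6 = 19.22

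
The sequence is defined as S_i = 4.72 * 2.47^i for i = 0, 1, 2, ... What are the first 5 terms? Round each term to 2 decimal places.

This is a geometric sequence.
i=0: S_0 = 4.72 * 2.47^0 = 4.72
i=1: S_1 = 4.72 * 2.47^1 ≈ 11.66
i=2: S_2 = 4.72 * 2.47^2 ≈ 28.8
i=3: S_3 = 4.72 * 2.47^3 ≈ 71.13
i=4: S_4 = 4.72 * 2.47^4 ≈ 175.68
The first 5 terms are: [4.72, 11.66, 28.8, 71.13, 175.68]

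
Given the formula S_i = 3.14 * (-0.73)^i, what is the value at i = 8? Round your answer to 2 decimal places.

S_8 = 3.14 * (-0.73)^8 ≈ 3.14 * 0.0806 ≈ 0.25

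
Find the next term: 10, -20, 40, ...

Ratios: -20 / 10 = -2.0
This is a geometric sequence with common ratio r = -2.
Next term = 40 * -2 = -80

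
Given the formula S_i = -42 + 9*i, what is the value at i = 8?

S_8 = -42 + 9*8 = -42 + 72 = 30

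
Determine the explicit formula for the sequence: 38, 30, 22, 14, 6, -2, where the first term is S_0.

Check differences: 30 - 38 = -8
22 - 30 = -8
Common difference d = -8.
First term a = 38.
Formula: S_i = 38 - 8*i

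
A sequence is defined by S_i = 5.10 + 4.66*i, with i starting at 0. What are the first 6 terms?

This is an arithmetic sequence.
i=0: S_0 = 5.1 + 4.66*0 = 5.1
i=1: S_1 = 5.1 + 4.66*1 = 9.76
i=2: S_2 = 5.1 + 4.66*2 = 14.42
i=3: S_3 = 5.1 + 4.66*3 = 19.08
i=4: S_4 = 5.1 + 4.66*4 = 23.74
i=5: S_5 = 5.1 + 4.66*5 = 28.4
The first 6 terms are: [5.1, 9.76, 14.42, 19.08, 23.74, 28.4]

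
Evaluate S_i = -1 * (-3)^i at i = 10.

S_10 = -1 * (-3)^10 = -1 * 59049 = -59049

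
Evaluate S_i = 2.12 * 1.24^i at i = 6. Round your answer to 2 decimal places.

S_6 = 2.12 * 1.24^6 ≈ 2.12 * 3.6352 ≈ 7.71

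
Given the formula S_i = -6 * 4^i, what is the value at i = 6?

S_6 = -6 * 4^6 = -6 * 4096 = -24576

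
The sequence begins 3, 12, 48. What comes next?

Ratios: 12 / 3 = 4.0
This is a geometric sequence with common ratio r = 4.
Next term = 48 * 4 = 192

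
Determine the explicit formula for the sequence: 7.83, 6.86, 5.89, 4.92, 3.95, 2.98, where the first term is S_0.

Check differences: 6.86 - 7.83 = -0.97
5.89 - 6.86 = -0.97
Common difference d = -0.97.
First term a = 7.83.
Formula: S_i = 7.83 - 0.97*i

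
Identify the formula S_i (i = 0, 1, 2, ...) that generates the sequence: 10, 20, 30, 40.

Check differences: 20 - 10 = 10
30 - 20 = 10
Common difference d = 10.
First term a = 10.
Formula: S_i = 10 + 10*i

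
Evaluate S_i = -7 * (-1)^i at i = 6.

S_6 = -7 * (-1)^6 = -7 * 1 = -7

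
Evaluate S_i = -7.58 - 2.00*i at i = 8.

S_8 = -7.58 + -2.0*8 = -7.58 + -16.0 = -23.58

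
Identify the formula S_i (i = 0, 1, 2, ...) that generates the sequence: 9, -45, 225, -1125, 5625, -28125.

Check ratios: -45 / 9 = -5.0
Common ratio r = -5.
First term a = 9.
Formula: S_i = 9 * (-5)^i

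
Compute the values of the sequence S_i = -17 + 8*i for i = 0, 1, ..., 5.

This is an arithmetic sequence.
i=0: S_0 = -17 + 8*0 = -17
i=1: S_1 = -17 + 8*1 = -9
i=2: S_2 = -17 + 8*2 = -1
i=3: S_3 = -17 + 8*3 = 7
i=4: S_4 = -17 + 8*4 = 15
i=5: S_5 = -17 + 8*5 = 23
The first 6 terms are: [-17, -9, -1, 7, 15, 23]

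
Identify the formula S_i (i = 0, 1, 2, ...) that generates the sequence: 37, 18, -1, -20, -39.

Check differences: 18 - 37 = -19
-1 - 18 = -19
Common difference d = -19.
First term a = 37.
Formula: S_i = 37 - 19*i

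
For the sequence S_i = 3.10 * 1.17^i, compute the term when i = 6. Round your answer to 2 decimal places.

S_6 = 3.1 * 1.17^6 ≈ 3.1 * 2.5652 ≈ 7.95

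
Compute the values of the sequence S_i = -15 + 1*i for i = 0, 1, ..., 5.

This is an arithmetic sequence.
i=0: S_0 = -15 + 1*0 = -15
i=1: S_1 = -15 + 1*1 = -14
i=2: S_2 = -15 + 1*2 = -13
i=3: S_3 = -15 + 1*3 = -12
i=4: S_4 = -15 + 1*4 = -11
i=5: S_5 = -15 + 1*5 = -10
The first 6 terms are: [-15, -14, -13, -12, -11, -10]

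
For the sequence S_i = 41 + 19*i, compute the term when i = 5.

S_5 = 41 + 19*5 = 41 + 95 = 136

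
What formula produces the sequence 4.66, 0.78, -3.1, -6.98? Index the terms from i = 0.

Check differences: 0.78 - 4.66 = -3.88
-3.1 - 0.78 = -3.88
Common difference d = -3.88.
First term a = 4.66.
Formula: S_i = 4.66 - 3.88*i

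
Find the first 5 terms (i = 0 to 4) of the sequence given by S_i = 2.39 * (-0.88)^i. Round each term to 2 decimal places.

This is a geometric sequence.
i=0: S_0 = 2.39 * (-0.88)^0 = 2.39
i=1: S_1 = 2.39 * (-0.88)^1 ≈ -2.1
i=2: S_2 = 2.39 * (-0.88)^2 ≈ 1.85
i=3: S_3 = 2.39 * (-0.88)^3 ≈ -1.63
i=4: S_4 = 2.39 * (-0.88)^4 ≈ 1.43
The first 5 terms are: [2.39, -2.1, 1.85, -1.63, 1.43]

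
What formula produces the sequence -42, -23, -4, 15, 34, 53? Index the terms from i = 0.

Check differences: -23 - -42 = 19
-4 - -23 = 19
Common difference d = 19.
First term a = -42.
Formula: S_i = -42 + 19*i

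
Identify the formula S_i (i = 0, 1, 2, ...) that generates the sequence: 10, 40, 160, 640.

Check ratios: 40 / 10 = 4.0
Common ratio r = 4.
First term a = 10.
Formula: S_i = 10 * 4^i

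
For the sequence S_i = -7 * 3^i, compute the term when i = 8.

S_8 = -7 * 3^8 = -7 * 6561 = -45927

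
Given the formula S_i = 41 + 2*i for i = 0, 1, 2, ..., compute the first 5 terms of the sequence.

This is an arithmetic sequence.
i=0: S_0 = 41 + 2*0 = 41
i=1: S_1 = 41 + 2*1 = 43
i=2: S_2 = 41 + 2*2 = 45
i=3: S_3 = 41 + 2*3 = 47
i=4: S_4 = 41 + 2*4 = 49
The first 5 terms are: [41, 43, 45, 47, 49]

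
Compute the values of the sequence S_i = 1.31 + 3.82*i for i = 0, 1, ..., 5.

This is an arithmetic sequence.
i=0: S_0 = 1.31 + 3.82*0 = 1.31
i=1: S_1 = 1.31 + 3.82*1 = 5.13
i=2: S_2 = 1.31 + 3.82*2 = 8.95
i=3: S_3 = 1.31 + 3.82*3 = 12.77
i=4: S_4 = 1.31 + 3.82*4 = 16.59
i=5: S_5 = 1.31 + 3.82*5 = 20.41
The first 6 terms are: [1.31, 5.13, 8.95, 12.77, 16.59, 20.41]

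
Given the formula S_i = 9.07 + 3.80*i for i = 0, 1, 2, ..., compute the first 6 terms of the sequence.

This is an arithmetic sequence.
i=0: S_0 = 9.07 + 3.8*0 = 9.07
i=1: S_1 = 9.07 + 3.8*1 = 12.87
i=2: S_2 = 9.07 + 3.8*2 = 16.67
i=3: S_3 = 9.07 + 3.8*3 = 20.47
i=4: S_4 = 9.07 + 3.8*4 = 24.27
i=5: S_5 = 9.07 + 3.8*5 = 28.07
The first 6 terms are: [9.07, 12.87, 16.67, 20.47, 24.27, 28.07]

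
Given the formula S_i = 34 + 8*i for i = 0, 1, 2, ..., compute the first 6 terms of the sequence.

This is an arithmetic sequence.
i=0: S_0 = 34 + 8*0 = 34
i=1: S_1 = 34 + 8*1 = 42
i=2: S_2 = 34 + 8*2 = 50
i=3: S_3 = 34 + 8*3 = 58
i=4: S_4 = 34 + 8*4 = 66
i=5: S_5 = 34 + 8*5 = 74
The first 6 terms are: [34, 42, 50, 58, 66, 74]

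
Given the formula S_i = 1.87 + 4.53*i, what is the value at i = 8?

S_8 = 1.87 + 4.53*8 = 1.87 + 36.24 = 38.11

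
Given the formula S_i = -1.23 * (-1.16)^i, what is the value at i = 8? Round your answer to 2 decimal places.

S_8 = -1.23 * (-1.16)^8 ≈ -1.23 * 3.2784 ≈ -4.03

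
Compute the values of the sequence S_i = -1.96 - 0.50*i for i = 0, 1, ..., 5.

This is an arithmetic sequence.
i=0: S_0 = -1.96 + -0.5*0 = -1.96
i=1: S_1 = -1.96 + -0.5*1 = -2.46
i=2: S_2 = -1.96 + -0.5*2 = -2.96
i=3: S_3 = -1.96 + -0.5*3 = -3.46
i=4: S_4 = -1.96 + -0.5*4 = -3.96
i=5: S_5 = -1.96 + -0.5*5 = -4.46
The first 6 terms are: [-1.96, -2.46, -2.96, -3.46, -3.96, -4.46]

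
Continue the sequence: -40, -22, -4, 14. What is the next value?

Differences: -22 - -40 = 18
This is an arithmetic sequence with common difference d = 18.
Next term = 14 + 18 = 32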